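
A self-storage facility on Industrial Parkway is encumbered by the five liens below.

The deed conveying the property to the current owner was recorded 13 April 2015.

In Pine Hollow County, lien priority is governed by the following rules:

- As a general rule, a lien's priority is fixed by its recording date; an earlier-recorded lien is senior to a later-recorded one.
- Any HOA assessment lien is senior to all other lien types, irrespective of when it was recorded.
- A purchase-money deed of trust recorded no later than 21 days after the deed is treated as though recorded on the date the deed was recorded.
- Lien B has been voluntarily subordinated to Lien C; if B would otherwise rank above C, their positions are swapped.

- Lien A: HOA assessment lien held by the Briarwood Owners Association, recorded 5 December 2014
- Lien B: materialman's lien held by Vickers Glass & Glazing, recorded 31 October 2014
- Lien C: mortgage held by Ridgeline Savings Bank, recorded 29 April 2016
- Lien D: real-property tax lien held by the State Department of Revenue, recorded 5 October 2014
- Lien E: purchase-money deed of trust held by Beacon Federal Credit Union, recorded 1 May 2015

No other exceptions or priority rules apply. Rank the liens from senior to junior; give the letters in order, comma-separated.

A, D, C, E, B

Effective dates after the stated exceptions: E's effective date is the deed date, 13 April 2015.
A, as an HOA assessment lien, has superpriority and ranks first.
Among the remaining liens, by effective date: D (5 October 2014), B (31 October 2014), E (13 April 2015), C (29 April 2016).
B would otherwise be senior to C, so under the subordination agreement B and C exchange positions.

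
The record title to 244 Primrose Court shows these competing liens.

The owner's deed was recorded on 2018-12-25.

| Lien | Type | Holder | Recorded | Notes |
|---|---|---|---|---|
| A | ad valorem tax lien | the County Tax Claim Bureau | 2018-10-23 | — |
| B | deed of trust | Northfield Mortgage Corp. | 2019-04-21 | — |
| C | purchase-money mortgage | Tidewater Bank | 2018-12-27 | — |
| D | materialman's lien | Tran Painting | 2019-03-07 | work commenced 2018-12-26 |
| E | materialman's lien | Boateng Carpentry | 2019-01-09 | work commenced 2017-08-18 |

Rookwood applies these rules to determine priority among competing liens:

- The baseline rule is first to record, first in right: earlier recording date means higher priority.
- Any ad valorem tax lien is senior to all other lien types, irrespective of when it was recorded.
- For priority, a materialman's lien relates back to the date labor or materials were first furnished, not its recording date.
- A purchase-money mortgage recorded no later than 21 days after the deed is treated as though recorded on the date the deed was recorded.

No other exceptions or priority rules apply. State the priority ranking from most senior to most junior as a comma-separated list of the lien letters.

Adjusting effective dates: C relates back to the deed date 2018-12-25; D is treated as recorded 2018-12-26, the work-commencement date; E relates back to 2017-08-18 (work commenced).
A is an ad valorem tax lien and takes priority over every other lien.
Among the remaining liens, by effective date: E (2017-08-18), C (2018-12-25), D (2018-12-26), B (2019-04-21).

A, E, C, D, B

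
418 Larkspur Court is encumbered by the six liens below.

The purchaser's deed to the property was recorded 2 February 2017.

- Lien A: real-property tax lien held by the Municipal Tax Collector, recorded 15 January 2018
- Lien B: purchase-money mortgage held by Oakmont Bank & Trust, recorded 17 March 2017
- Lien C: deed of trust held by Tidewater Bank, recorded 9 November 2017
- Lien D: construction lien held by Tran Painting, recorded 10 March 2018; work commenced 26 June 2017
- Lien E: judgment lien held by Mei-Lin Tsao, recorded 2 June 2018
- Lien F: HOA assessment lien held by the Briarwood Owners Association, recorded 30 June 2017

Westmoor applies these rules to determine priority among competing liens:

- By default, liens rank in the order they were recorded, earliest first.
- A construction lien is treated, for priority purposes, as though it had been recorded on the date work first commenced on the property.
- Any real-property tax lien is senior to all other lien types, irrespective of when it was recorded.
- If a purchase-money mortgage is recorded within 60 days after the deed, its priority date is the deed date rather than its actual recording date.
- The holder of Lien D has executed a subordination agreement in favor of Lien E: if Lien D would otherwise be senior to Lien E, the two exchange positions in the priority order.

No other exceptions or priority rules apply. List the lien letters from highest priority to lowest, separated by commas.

Effective dates: B's effective date is the deed date, 2 February 2017; D is treated as recorded 26 June 2017, the work-commencement date.
A is a real-property tax lien, so it outranks all other liens regardless of date.
Among the remaining liens, by effective date: B (2 February 2017), D (26 June 2017), F (30 June 2017), C (9 November 2017), E (2 June 2018).
D would otherwise be senior to E, so under the subordination agreement D and E exchange positions.

A, B, E, F, C, D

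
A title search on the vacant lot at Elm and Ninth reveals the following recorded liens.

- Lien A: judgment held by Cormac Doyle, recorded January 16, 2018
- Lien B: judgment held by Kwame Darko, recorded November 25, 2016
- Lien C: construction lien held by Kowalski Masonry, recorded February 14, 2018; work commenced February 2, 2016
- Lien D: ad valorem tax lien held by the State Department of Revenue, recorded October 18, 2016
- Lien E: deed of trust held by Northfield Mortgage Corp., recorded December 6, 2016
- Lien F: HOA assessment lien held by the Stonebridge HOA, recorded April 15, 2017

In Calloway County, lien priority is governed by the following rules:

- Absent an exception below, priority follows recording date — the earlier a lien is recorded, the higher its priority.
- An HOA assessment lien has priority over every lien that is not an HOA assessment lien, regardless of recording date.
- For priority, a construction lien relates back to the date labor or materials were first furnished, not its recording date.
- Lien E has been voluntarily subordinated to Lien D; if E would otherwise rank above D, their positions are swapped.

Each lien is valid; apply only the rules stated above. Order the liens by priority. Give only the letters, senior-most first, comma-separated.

Effective dates: C's effective date is February 2, 2016, when work began.
F is an HOA assessment lien and takes priority over every other lien.
Ordering the rest by effective date: C (February 2, 2016), D (October 18, 2016), B (November 25, 2016), E (December 6, 2016), A (January 16, 2018).
Since E is not senior to D, the subordination leaves the order unchanged.

F, C, D, B, E, A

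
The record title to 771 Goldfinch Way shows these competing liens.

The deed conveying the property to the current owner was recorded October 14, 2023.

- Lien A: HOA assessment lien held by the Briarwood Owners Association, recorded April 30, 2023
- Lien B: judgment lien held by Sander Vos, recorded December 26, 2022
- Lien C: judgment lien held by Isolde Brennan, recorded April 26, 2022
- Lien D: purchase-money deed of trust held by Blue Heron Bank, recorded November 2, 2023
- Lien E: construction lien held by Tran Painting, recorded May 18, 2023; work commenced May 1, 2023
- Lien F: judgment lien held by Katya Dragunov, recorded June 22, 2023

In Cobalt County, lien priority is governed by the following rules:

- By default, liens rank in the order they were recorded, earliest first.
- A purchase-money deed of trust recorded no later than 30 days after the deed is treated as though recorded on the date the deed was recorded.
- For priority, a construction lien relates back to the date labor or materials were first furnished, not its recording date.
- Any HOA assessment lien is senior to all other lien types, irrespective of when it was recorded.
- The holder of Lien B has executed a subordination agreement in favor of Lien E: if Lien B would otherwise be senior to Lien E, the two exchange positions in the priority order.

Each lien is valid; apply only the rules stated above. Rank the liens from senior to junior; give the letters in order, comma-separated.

A, C, E, B, F, D

First, effective dates: D relates back to the deed date October 14, 2023; E is treated as recorded May 1, 2023, the work-commencement date.
A, as an HOA assessment lien, has superpriority and ranks first.
The other liens, earliest effective date first: C (April 26, 2022), B (December 26, 2022), E (May 1, 2023), F (June 22, 2023), D (October 14, 2023).
B is senior to E before the subordination, so the two trade places.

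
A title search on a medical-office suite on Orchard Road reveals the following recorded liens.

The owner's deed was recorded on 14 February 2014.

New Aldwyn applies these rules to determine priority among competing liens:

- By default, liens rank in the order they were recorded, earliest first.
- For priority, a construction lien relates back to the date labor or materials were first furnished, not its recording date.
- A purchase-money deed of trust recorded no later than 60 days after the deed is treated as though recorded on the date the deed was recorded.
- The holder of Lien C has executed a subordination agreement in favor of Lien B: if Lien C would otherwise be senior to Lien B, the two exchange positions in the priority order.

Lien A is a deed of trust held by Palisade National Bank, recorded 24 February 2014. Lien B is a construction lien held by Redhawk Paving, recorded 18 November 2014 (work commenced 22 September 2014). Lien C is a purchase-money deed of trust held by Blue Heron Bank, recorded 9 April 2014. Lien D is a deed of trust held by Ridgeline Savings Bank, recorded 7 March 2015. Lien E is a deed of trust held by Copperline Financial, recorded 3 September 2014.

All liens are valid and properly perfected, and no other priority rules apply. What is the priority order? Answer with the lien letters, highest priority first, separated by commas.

Effective dates: B's effective date is 22 September 2014, when work began; C's effective date is the deed date, 14 February 2014.
Sorted by effective date: C (14 February 2014), A (24 February 2014), E (3 September 2014), B (22 September 2014), D (7 March 2015).
The subordination applies — C was senior to B — so C and B swap.

B, A, E, C, D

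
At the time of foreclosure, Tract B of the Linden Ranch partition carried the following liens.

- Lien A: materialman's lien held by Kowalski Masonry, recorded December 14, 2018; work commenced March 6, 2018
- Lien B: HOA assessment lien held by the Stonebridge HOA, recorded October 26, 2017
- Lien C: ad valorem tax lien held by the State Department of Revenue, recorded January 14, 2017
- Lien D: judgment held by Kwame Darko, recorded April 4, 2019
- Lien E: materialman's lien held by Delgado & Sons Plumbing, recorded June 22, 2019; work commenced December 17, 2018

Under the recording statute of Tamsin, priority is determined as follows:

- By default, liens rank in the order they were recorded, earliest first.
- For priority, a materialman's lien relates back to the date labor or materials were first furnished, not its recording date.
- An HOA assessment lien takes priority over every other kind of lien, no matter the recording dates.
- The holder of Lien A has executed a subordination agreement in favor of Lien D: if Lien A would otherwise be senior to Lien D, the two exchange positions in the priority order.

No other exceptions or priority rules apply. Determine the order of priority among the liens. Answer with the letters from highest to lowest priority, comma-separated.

First, effective dates: A's effective date is March 6, 2018, when work began; E is treated as recorded December 17, 2018, the work-commencement date.
B is an HOA assessment lien and takes priority over every other lien.
Ordering the rest by effective date: C (January 14, 2017), A (March 6, 2018), E (December 17, 2018), D (April 4, 2019).
The subordination applies — A was senior to D — so A and D swap.

B, C, D, E, A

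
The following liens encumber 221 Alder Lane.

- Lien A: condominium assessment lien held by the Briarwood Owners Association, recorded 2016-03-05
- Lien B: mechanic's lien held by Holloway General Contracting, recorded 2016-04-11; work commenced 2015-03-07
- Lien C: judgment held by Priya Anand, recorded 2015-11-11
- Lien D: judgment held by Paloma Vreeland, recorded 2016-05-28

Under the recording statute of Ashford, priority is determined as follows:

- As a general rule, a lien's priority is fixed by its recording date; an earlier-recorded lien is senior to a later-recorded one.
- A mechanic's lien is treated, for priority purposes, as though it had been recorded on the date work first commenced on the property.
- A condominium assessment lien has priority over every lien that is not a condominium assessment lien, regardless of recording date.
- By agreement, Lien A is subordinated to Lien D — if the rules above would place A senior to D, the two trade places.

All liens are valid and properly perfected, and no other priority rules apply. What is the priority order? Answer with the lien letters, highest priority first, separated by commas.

D, B, C, A

Effective dates: B's effective date is 2015-03-07, when work began.
As a condominium assessment lien, A is senior to every other lien.
Among the remaining liens, by effective date: B (2015-03-07), C (2015-11-11), D (2016-05-28).
A would otherwise be senior to D, so under the subordination agreement A and D exchange positions.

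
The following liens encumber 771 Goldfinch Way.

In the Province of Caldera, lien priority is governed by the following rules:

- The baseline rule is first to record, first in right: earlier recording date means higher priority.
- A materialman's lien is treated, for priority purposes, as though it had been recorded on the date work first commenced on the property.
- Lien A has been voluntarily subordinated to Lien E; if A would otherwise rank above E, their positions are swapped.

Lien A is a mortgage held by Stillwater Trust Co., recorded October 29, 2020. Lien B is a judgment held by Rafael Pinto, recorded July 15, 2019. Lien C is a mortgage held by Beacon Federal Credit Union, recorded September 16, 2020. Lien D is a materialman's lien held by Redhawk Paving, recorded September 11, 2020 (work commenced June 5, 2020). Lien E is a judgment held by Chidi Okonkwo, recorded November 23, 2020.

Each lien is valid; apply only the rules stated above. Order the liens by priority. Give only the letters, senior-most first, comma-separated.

B, D, C, E, A

Effective dates after the stated exceptions: D's effective date is June 5, 2020, when work began.
Sorted by effective date: B (July 15, 2019), D (June 5, 2020), C (September 16, 2020), A (October 29, 2020), E (November 23, 2020).
Because A would otherwise rank above E, the subordination swaps them.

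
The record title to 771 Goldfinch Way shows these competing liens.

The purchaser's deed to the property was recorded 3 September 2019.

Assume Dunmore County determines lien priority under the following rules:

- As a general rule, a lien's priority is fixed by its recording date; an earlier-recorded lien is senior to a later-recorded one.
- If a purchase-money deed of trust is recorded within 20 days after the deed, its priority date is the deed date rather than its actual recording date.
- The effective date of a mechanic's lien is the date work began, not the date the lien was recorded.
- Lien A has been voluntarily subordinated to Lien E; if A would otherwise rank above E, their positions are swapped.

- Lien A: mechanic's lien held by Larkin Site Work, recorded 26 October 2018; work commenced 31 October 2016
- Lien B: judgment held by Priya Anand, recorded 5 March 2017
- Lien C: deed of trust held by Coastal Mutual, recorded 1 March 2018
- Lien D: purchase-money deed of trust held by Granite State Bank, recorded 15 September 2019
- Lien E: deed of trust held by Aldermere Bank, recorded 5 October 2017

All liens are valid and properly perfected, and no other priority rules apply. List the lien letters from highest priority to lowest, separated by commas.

E, B, A, C, D

Effective dates: A relates back to 31 October 2016 (work commenced); D's effective date is the deed date, 3 September 2019.
Sorted by effective date: A (31 October 2016), B (5 March 2017), E (5 October 2017), C (1 March 2018), D (3 September 2019).
A would otherwise be senior to E, so under the subordination agreement A and E exchange positions.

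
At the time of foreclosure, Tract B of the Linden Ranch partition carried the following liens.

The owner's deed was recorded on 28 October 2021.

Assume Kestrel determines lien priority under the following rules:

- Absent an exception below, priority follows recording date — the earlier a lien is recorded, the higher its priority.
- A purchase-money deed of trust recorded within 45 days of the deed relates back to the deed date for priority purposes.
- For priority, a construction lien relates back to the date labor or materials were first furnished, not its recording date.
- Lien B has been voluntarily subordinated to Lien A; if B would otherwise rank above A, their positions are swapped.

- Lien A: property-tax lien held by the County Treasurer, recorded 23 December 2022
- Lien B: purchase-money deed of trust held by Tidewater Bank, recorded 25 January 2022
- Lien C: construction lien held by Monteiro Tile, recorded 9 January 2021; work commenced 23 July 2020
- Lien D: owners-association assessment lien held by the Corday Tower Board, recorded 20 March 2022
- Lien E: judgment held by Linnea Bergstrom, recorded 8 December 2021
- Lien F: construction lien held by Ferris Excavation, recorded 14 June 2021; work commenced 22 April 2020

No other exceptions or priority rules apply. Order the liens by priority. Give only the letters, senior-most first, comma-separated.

F, C, E, A, D, B

First, effective dates: B missed the 45-day window (89 days after the deed), so its recording date stands; C is treated as recorded 23 July 2020, the work-commencement date; F's effective date is 22 April 2020, when work began.
Ordering by effective date: F (22 April 2020), C (23 July 2020), E (8 December 2021), B (25 January 2022), D (20 March 2022), A (23 December 2022).
The subordination applies — B was senior to A — so B and A swap.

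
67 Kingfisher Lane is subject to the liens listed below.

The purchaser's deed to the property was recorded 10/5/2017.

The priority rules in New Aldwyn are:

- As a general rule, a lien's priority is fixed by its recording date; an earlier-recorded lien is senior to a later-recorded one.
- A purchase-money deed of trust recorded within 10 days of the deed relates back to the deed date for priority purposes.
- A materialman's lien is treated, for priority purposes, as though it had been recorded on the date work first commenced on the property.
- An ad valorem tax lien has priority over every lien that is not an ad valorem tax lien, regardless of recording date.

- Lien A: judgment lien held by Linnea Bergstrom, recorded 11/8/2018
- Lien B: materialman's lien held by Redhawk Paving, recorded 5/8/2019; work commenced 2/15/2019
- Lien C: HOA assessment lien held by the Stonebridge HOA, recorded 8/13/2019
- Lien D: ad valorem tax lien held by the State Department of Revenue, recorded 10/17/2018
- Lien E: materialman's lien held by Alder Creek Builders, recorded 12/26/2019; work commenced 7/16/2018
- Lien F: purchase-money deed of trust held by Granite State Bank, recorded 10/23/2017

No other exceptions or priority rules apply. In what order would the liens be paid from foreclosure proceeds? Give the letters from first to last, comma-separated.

Effective dates: B's effective date is 2/15/2019, when work began; E relates back to 7/16/2018 (work commenced); F was recorded 18 days after the deed, outside the 10-day window, so it keeps its recording date.
As an ad valorem tax lien, D is senior to every other lien.
Remaining liens by effective date: F (10/23/2017), E (7/16/2018), A (11/8/2018), B (2/15/2019), C (8/13/2019).

D, F, E, A, B, C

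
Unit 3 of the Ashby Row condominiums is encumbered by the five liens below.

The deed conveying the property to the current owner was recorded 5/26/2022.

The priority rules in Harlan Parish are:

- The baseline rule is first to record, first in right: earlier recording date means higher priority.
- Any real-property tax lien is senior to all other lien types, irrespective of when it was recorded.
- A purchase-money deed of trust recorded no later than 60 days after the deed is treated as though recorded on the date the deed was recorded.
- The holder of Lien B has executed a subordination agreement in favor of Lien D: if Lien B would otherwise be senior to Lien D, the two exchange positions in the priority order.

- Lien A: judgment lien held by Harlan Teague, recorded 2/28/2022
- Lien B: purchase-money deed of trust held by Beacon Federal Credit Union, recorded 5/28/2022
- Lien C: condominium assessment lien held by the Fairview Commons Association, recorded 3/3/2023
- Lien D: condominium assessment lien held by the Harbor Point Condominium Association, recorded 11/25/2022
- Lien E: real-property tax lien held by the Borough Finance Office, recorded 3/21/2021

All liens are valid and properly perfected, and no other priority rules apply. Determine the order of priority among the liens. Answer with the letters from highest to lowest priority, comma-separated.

Adjusting effective dates: B relates back to the deed date 5/26/2022.
E is a real-property tax lien and takes priority over every other lien.
The other liens, earliest effective date first: A (2/28/2022), B (5/26/2022), D (11/25/2022), C (3/3/2023).
B would otherwise be senior to D, so under the subordination agreement B and D exchange positions.

E, A, D, B, C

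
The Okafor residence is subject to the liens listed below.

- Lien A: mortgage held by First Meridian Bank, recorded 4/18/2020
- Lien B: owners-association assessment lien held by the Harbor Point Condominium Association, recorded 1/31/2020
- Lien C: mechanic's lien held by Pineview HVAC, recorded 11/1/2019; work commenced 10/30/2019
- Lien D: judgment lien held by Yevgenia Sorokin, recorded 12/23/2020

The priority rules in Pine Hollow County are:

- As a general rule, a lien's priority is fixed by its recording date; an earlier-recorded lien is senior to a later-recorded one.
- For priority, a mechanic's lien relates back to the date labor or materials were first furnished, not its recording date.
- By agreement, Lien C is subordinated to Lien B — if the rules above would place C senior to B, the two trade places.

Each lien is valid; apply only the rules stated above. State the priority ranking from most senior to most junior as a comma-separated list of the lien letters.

Effective dates: C relates back to 10/30/2019 (work commenced).
Sorted by effective date: C (10/30/2019), B (1/31/2020), A (4/18/2020), D (12/23/2020).
The subordination applies — C was senior to B — so C and B swap.

B, C, A, D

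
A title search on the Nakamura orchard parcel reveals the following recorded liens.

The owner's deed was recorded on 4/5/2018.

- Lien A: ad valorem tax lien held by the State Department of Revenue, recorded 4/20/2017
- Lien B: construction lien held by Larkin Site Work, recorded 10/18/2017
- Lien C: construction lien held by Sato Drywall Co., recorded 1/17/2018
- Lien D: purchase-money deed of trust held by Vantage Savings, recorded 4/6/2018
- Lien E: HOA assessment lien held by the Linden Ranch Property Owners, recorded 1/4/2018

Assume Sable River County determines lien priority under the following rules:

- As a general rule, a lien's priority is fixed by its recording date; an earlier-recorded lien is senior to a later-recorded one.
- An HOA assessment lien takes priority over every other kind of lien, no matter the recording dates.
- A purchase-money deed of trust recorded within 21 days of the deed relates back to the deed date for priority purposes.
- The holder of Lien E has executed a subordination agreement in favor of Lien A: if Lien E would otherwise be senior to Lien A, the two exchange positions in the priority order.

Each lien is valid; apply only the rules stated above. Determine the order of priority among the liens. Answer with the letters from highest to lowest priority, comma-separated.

A, E, B, C, D

Adjusting effective dates: D was recorded within the 21-day window, so its effective date is the deed date 4/5/2018.
As an HOA assessment lien, E is senior to every other lien.
Remaining liens by effective date: A (4/20/2017), B (10/18/2017), C (1/17/2018), D (4/5/2018).
E would otherwise be senior to A, so under the subordination agreement E and A exchange positions.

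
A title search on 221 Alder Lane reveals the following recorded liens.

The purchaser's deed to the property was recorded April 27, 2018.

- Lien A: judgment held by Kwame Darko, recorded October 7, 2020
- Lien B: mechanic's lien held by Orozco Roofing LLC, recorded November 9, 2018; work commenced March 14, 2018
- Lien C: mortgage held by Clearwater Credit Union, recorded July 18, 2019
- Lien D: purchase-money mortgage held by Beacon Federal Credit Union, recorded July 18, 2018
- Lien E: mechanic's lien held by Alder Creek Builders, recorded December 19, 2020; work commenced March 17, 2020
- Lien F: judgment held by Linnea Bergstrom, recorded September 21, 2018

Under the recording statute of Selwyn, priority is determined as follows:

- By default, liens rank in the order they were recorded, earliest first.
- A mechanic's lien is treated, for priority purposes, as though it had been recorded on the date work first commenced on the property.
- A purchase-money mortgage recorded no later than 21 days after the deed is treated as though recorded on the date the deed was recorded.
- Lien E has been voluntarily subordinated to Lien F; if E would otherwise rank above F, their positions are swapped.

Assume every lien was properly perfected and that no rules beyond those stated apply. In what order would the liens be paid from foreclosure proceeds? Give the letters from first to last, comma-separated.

First, effective dates: B's effective date is March 14, 2018, when work began; D was recorded 82 days after the deed — beyond 21 days — so no relation-back applies; E relates back to March 17, 2020 (work commenced).
By effective date: B (March 14, 2018), D (July 18, 2018), F (September 21, 2018), C (July 18, 2019), E (March 17, 2020), A (October 7, 2020).
E already ranks below F; the subordination has no effect.

B, D, F, C, E, A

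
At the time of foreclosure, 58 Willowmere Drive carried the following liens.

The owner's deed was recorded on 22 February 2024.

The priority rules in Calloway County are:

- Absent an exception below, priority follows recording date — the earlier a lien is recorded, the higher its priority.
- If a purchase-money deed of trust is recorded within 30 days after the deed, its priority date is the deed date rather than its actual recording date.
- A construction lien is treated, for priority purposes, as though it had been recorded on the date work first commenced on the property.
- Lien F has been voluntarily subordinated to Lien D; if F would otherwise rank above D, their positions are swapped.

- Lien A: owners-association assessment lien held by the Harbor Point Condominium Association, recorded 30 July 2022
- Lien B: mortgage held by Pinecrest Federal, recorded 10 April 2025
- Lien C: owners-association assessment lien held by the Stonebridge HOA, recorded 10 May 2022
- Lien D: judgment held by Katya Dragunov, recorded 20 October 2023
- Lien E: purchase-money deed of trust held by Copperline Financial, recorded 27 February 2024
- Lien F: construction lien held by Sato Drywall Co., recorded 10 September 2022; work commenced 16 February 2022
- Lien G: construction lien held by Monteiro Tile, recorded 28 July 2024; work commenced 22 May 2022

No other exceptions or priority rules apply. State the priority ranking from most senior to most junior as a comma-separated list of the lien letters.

Adjusting effective dates: E was recorded within the 30-day window, so its effective date is the deed date 22 February 2024; F is treated as recorded 16 February 2022, the work-commencement date; G's effective date is 22 May 2022, when work began.
Ordering by effective date: F (16 February 2022), C (10 May 2022), G (22 May 2022), A (30 July 2022), D (20 October 2023), E (22 February 2024), B (10 April 2025).
F is senior to D before the subordination, so the two trade places.

D, C, G, A, F, E, B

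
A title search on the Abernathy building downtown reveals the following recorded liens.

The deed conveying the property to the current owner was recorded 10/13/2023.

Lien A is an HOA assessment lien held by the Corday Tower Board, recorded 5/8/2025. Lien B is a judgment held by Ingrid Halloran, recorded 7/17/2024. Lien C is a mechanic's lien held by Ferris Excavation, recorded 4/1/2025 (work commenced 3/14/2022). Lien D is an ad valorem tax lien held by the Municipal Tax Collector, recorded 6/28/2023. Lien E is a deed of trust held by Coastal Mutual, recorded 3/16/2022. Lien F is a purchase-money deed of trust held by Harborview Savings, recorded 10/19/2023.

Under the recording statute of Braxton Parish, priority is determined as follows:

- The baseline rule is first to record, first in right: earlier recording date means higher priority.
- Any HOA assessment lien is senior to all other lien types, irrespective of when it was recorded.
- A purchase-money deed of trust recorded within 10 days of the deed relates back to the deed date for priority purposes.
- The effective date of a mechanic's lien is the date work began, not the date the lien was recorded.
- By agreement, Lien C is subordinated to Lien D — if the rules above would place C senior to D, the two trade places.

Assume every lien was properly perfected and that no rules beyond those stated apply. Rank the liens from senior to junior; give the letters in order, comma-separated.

Effective dates: C relates back to 3/14/2022 (work commenced); F relates back to the deed date 10/13/2023.
As an HOA assessment lien, A is senior to every other lien.
The other liens, earliest effective date first: C (3/14/2022), E (3/16/2022), D (6/28/2023), F (10/13/2023), B (7/17/2024).
C is senior to D before the subordination, so the two trade places.

A, D, E, C, F, B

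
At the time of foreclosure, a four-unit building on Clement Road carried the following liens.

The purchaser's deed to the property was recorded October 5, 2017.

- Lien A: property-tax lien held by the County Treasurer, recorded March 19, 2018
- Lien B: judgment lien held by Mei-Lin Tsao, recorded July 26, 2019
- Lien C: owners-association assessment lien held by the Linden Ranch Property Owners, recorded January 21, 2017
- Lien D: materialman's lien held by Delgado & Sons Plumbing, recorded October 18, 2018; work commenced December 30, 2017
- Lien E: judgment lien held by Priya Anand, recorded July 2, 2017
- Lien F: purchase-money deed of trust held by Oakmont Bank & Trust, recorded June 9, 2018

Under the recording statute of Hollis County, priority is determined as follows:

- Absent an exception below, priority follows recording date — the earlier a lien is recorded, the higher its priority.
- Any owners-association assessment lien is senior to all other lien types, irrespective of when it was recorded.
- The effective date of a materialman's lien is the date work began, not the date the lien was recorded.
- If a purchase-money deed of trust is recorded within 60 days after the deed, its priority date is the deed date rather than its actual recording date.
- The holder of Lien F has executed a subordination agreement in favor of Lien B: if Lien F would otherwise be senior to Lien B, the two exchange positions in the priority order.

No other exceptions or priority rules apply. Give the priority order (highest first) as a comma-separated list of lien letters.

Adjusting effective dates: D relates back to December 30, 2017 (work commenced); F was recorded 247 days after the deed, outside the 60-day window, so it keeps its recording date.
C is an owners-association assessment lien and takes priority over every other lien.
Among the remaining liens, by effective date: E (July 2, 2017), D (December 30, 2017), A (March 19, 2018), F (June 9, 2018), B (July 26, 2019).
F would otherwise be senior to B, so under the subordination agreement F and B exchange positions.

C, E, D, A, B, F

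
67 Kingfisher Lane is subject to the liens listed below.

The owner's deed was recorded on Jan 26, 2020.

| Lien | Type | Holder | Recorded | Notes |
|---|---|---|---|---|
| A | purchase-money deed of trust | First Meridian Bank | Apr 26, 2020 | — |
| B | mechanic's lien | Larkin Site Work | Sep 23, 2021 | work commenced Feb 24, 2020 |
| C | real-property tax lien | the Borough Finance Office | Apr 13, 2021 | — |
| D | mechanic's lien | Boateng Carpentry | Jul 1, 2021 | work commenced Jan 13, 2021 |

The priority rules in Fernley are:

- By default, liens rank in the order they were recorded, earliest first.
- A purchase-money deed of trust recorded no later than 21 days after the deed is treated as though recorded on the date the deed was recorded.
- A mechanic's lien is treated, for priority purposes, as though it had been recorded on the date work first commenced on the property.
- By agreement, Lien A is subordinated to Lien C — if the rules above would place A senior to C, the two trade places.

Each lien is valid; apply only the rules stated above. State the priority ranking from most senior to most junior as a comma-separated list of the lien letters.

Effective dates: A was recorded 91 days after the deed — beyond 21 days — so no relation-back applies; B's effective date is Feb 24, 2020, when work began; D is treated as recorded Jan 13, 2021, the work-commencement date.
Ordering by effective date: B (Feb 24, 2020), A (Apr 26, 2020), D (Jan 13, 2021), C (Apr 13, 2021).
The subordination applies — A was senior to C — so A and C swap.

B, C, D, A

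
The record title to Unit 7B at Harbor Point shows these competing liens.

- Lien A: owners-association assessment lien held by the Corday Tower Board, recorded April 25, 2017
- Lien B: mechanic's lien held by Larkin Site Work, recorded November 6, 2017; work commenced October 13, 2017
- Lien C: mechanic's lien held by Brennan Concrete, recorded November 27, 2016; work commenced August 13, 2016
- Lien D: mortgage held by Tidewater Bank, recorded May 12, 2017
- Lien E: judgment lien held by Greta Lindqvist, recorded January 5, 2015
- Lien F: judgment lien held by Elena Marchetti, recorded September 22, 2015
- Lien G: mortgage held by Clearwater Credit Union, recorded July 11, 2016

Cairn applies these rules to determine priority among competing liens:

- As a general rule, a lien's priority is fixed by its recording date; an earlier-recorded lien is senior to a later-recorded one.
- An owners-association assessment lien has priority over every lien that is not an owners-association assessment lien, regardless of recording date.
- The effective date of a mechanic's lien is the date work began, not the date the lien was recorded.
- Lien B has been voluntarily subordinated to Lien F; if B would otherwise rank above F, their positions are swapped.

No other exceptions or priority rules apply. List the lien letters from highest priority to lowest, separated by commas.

A, E, F, G, C, D, B

Effective dates after the stated exceptions: B is treated as recorded October 13, 2017, the work-commencement date; C relates back to August 13, 2016 (work commenced).
A is an owners-association assessment lien and takes priority over every other lien.
Ordering the rest by effective date: E (January 5, 2015), F (September 22, 2015), G (July 11, 2016), C (August 13, 2016), D (May 12, 2017), B (October 13, 2017).
B is already junior to F, so the subordination agreement changes nothing.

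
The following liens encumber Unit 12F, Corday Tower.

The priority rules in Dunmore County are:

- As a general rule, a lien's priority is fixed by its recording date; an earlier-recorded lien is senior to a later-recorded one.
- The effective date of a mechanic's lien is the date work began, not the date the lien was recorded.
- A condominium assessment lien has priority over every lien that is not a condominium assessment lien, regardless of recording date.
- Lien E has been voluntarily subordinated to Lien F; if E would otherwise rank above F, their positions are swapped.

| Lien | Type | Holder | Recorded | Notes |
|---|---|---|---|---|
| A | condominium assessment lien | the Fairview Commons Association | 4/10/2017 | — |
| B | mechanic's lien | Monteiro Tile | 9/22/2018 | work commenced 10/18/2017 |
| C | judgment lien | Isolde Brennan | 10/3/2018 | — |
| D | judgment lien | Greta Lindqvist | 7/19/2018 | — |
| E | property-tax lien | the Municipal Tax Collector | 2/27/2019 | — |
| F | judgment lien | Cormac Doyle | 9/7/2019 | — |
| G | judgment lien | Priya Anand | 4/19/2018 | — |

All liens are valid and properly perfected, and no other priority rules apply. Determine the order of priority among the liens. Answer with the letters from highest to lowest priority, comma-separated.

A, B, G, D, C, F, E

Adjusting effective dates: B relates back to 10/18/2017 (work commenced).
A is a condominium assessment lien, so it outranks all other liens regardless of date.
Remaining liens by effective date: B (10/18/2017), G (4/19/2018), D (7/19/2018), C (10/3/2018), E (2/27/2019), F (9/7/2019).
E is senior to F before the subordination, so the two trade places.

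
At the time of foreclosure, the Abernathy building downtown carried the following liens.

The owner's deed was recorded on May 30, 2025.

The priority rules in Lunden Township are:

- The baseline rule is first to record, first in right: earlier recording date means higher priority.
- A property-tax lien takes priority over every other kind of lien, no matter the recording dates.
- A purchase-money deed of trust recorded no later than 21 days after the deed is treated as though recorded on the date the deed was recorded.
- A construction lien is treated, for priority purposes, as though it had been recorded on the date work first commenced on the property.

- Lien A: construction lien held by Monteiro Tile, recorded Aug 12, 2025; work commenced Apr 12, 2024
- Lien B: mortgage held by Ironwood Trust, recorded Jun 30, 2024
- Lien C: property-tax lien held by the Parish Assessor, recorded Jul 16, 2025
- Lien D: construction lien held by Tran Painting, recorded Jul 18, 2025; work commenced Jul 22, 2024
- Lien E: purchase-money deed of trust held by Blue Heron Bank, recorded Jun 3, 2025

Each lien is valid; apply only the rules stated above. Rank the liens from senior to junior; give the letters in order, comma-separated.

Effective dates: A's effective date is Apr 12, 2024, when work began; D is treated as recorded Jul 22, 2024, the work-commencement date; E was recorded within the 21-day window, so its effective date is the deed date May 30, 2025.
As a property-tax lien, C is senior to every other lien.
Ordering the rest by effective date: A (Apr 12, 2024), B (Jun 30, 2024), D (Jul 22, 2024), E (May 30, 2025).

C, A, B, D, E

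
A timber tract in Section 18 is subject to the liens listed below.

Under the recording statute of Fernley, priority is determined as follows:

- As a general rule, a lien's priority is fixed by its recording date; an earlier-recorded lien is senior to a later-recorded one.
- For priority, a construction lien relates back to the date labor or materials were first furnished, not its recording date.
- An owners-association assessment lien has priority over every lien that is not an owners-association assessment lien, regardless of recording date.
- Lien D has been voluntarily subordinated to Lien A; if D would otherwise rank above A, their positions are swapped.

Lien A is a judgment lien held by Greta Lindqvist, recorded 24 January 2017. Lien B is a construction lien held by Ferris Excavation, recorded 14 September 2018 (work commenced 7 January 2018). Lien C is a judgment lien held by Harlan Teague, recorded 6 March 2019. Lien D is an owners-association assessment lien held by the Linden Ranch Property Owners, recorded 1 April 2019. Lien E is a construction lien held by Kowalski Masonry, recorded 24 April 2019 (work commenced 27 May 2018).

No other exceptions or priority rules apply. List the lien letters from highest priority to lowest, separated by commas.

First, effective dates: B relates back to 7 January 2018 (work commenced); E relates back to 27 May 2018 (work commenced).
D, as an owners-association assessment lien, has superpriority and ranks first.
Remaining liens by effective date: A (24 January 2017), B (7 January 2018), E (27 May 2018), C (6 March 2019).
The subordination applies — D was senior to A — so D and A swap.

A, D, B, E, C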